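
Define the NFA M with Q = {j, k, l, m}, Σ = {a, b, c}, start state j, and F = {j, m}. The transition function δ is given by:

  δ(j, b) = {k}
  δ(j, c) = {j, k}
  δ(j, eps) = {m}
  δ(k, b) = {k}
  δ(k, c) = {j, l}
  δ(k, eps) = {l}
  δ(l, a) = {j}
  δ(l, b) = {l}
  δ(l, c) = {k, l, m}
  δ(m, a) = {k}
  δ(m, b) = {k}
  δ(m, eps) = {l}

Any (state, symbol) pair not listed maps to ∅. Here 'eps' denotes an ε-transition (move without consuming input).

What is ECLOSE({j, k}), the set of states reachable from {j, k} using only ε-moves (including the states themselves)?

{j, k, l, m}

Begin with {j, k}.
ε-move k → l; add l.
ε-move j → m; add m.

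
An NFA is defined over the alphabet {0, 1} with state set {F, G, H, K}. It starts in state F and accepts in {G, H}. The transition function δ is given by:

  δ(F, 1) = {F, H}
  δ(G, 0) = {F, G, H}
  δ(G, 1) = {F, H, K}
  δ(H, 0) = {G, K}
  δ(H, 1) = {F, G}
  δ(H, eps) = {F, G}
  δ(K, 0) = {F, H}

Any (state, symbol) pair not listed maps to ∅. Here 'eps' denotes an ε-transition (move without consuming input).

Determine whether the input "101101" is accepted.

Yes

Start in {F}.
Read '1': F→{F, H}; union {F, H}; ε-closure = {F, G, H}.
Read '0': F→∅, G→{F, G, H}, H→{G, K}; now {F, G, H, K}.
Read '1': F→{F, H}, G→{F, H, K}, H→{F, G}, K→∅; now {F, G, H, K}.
Read '1': F→{F, H}, G→{F, H, K}, H→{F, G}, K→∅; now {F, G, H, K}.
Read '0': F→∅, G→{F, G, H}, H→{G, K}, K→{F, H}; now {F, G, H, K}.
Read '1': F→{F, H}, G→{F, H, K}, H→{F, G}, K→∅; now {F, G, H, K}.
The final set {F, G, H, K} contains the accepting states G, H.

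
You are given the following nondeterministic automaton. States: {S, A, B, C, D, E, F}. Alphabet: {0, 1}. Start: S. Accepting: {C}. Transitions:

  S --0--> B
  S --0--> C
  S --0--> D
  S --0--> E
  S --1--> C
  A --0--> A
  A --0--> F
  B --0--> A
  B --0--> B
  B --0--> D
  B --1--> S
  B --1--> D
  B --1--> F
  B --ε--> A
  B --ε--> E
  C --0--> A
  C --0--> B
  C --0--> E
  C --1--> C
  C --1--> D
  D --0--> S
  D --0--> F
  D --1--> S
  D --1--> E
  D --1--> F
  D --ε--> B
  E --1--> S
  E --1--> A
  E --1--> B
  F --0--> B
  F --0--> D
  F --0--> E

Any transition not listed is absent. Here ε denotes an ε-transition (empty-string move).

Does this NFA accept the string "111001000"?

Start in {S}.
Read '1': S→{C}; now {C}.
Read '1': C→{C, D}; union {C, D}; ε-closure = {A, B, C, D, E}.
Read '1': A→∅, B→{S, D, F}, C→{C, D}, D→{S, E, F}, E→{S, A, B}; now {S, A, B, C, D, E, F}.
Read '0': S→{B, C, D, E}, A→{A, F}, B→{A, B, D}, C→{A, B, E}, D→{S, F}, E→∅, F→{B, D, E}; now {S, A, B, C, D, E, F}.
Read '0': S→{B, C, D, E}, A→{A, F}, B→{A, B, D}, C→{A, B, E}, D→{S, F}, E→∅, F→{B, D, E}; now {S, A, B, C, D, E, F}.
Read '1': S→{C}, A→∅, B→{S, D, F}, C→{C, D}, D→{S, E, F}, E→{S, A, B}, F→∅; now {S, A, B, C, D, E, F}.
Read '0': S→{B, C, D, E}, A→{A, F}, B→{A, B, D}, C→{A, B, E}, D→{S, F}, E→∅, F→{B, D, E}; now {S, A, B, C, D, E, F}.
Read '0': S→{B, C, D, E}, A→{A, F}, B→{A, B, D}, C→{A, B, E}, D→{S, F}, E→∅, F→{B, D, E}; now {S, A, B, C, D, E, F}.
Read '0': S→{B, C, D, E}, A→{A, F}, B→{A, B, D}, C→{A, B, E}, D→{S, F}, E→∅, F→{B, D, E}; now {S, A, B, C, D, E, F}.
The final set {S, A, B, C, D, E, F} contains the accepting state C.

Yes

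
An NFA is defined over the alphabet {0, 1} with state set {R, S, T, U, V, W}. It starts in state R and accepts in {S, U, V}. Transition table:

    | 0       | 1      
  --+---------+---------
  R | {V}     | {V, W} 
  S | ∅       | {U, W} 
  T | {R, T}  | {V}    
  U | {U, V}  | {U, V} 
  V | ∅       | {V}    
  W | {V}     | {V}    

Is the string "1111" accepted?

Yes

Start in {R}.
Read '1': R→{V, W}; now {V, W}.
Read '1': V→{V}, W→{V}; now {V}.
Read '1': V→{V}; now {V}.
Read '1': V→{V}; now {V}.
The final set {V} contains the accepting state V.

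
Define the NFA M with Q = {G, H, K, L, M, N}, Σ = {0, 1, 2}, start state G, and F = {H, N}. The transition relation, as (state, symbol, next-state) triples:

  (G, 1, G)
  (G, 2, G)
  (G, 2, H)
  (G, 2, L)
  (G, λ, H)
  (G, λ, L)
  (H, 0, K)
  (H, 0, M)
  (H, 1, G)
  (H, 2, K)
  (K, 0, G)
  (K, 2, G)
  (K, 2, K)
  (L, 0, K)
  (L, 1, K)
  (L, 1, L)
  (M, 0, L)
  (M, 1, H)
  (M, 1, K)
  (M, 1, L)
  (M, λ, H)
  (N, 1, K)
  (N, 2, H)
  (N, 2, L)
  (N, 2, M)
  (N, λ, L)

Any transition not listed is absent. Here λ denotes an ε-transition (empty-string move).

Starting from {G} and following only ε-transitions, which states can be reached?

Begin with {G}.
ε-move G → H; add H.
ε-move G → L; add L.

{G, H, L}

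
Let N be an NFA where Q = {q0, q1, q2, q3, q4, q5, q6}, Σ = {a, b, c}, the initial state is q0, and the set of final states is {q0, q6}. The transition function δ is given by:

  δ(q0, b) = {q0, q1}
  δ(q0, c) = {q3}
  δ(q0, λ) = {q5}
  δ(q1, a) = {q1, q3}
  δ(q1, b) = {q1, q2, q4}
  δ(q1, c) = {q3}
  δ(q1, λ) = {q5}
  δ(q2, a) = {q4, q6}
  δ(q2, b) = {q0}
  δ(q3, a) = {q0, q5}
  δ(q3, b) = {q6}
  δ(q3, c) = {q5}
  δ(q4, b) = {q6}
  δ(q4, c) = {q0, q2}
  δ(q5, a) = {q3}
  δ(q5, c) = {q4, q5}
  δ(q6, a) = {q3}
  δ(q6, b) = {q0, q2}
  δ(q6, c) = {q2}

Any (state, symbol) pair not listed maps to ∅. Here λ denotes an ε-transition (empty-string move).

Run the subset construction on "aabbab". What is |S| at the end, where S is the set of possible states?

6

Start: ε-closure({q0}) = {q0, q5}.
Read 'a': q0→∅, q5→{q3}; now {q3}.
Read 'a': q3→{q0, q5}; now {q0, q5}.
Read 'b': q0→{q0, q1}, q5→∅; union {q0, q1}; ε-closure = {q0, q1, q5}.
Read 'b': q0→{q0, q1}, q1→{q1, q2, q4}, q5→∅; union {q0, q1, q2, q4}; ε-closure = {q0, q1, q2, q4, q5}.
Read 'a': q0→∅, q1→{q1, q3}, q2→{q4, q6}, q4→∅, q5→{q3}; union {q1, q3, q4, q6}; ε-closure = {q1, q3, q4, q5, q6}.
Read 'b': q1→{q1, q2, q4}, q3→{q6}, q4→{q6}, q5→∅, q6→{q0, q2}; union {q0, q1, q2, q4, q6}; ε-closure = {q0, q1, q2, q4, q5, q6}.
That set has 6 states.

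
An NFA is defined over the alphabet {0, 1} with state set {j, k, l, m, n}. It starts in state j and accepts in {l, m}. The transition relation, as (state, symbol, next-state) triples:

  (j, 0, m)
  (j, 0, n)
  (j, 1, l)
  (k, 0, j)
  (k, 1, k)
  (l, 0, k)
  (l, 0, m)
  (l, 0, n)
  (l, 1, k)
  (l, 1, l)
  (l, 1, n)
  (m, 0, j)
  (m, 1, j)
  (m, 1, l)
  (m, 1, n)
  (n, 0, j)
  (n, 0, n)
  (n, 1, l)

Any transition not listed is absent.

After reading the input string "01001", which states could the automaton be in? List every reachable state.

Start in {j}.
Read '0': j→{m, n}; now {m, n}.
Read '1': m→{j, l, n}, n→{l}; now {j, l, n}.
Read '0': j→{m, n}, l→{k, m, n}, n→{j, n}; now {j, k, m, n}.
Read '0': j→{m, n}, k→{j}, m→{j}, n→{j, n}; now {j, m, n}.
Read '1': j→{l}, m→{j, l, n}, n→{l}; now {j, l, n}.

{j, l, n}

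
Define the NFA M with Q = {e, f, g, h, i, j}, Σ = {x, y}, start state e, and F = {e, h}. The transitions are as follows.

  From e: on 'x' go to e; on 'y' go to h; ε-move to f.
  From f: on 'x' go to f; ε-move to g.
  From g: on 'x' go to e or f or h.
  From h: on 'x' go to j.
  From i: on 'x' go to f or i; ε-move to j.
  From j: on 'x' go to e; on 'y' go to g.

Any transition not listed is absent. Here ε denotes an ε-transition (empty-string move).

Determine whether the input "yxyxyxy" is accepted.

No

Start: ε-closure({e}) = {e, f, g}.
Read 'y': e→{h}, f→∅, g→∅; now {h}.
Read 'x': h→{j}; now {j}.
Read 'y': j→{g}; now {g}.
Read 'x': g→{e, f, h}; union {e, f, h}; ε-closure = {e, f, g, h}.
Read 'y': e→{h}, f→∅, g→∅, h→∅; now {h}.
Read 'x': h→{j}; now {j}.
Read 'y': j→{g}; now {g}.
The final set {g} contains no accepting state.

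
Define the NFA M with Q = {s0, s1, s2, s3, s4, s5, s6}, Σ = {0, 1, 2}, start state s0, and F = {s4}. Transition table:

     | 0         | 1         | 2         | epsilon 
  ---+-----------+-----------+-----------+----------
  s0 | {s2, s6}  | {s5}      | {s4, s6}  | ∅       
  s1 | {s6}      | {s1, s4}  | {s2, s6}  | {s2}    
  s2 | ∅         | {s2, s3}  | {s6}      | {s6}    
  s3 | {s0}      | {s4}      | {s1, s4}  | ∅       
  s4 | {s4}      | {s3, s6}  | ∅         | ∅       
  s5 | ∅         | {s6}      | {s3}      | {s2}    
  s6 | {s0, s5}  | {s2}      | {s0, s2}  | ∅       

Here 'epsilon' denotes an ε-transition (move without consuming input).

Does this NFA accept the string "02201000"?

No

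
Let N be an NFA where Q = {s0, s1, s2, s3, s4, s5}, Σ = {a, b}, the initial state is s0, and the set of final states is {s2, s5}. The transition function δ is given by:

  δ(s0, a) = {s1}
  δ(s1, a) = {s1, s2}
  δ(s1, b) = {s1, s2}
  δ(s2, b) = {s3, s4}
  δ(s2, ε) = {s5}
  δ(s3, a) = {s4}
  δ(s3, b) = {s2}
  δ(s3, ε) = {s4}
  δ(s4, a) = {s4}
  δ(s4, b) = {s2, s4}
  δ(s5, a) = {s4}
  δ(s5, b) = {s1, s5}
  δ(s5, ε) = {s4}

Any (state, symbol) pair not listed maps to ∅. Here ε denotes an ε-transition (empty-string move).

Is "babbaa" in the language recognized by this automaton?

No

Start in {s0}.
Read 'b': s0→∅; now ∅.
The set is empty and remains empty for the remaining 5 symbols.
The final set ∅ contains no accepting state.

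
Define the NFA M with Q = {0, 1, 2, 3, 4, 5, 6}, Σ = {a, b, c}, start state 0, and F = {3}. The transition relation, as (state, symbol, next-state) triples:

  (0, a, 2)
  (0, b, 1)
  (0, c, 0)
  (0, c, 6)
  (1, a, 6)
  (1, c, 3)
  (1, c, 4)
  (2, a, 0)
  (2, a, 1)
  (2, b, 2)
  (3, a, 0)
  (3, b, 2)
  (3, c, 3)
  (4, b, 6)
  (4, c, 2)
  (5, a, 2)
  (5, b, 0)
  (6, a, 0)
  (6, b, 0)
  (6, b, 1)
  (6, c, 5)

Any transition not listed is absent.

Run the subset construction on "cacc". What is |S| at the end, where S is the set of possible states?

3

Start in {0}.
Read 'c': {0} → {0, 6}.
Read 'a': {0, 6} → {0, 2}.
Read 'c': {0, 2} → {0, 6}.
Read 'c': {0, 6} → {0, 5, 6}.
That set has 3 states.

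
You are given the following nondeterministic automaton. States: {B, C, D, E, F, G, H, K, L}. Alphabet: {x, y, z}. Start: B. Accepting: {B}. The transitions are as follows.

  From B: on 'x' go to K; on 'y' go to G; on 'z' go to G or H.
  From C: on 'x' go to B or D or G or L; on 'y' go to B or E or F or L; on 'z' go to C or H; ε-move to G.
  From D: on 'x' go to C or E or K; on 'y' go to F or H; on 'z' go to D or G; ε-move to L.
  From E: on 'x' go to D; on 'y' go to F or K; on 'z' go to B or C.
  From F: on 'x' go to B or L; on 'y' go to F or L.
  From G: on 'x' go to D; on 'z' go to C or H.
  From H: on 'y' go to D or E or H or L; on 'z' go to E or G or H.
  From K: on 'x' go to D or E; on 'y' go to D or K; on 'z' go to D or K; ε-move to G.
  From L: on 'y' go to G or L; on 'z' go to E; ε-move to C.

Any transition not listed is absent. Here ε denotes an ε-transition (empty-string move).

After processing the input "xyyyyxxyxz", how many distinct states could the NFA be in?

Start in {B}.
Read 'x': B→{K}; union {K}; ε-closure = {G, K}.
Read 'y': G→∅, K→{D, K}; union {D, K}; ε-closure = {C, D, G, K, L}.
Read 'y': C→{B, E, F, L}, D→{F, H}, G→∅, K→{D, K}, L→{G, L}; union {B, D, E, F, G, H, K, L}; ε-closure = {B, C, D, E, F, G, H, K, L}.
Read 'y': B→{G}, C→{B, E, F, L}, D→{F, H}, E→{F, K}, F→{F, L}, G→∅, H→{D, E, H, L}, K→{D, K}, L→{G, L}; union {B, D, E, F, G, H, K, L}; ε-closure = {B, C, D, E, F, G, H, K, L}.
Read 'y': B→{G}, C→{B, E, F, L}, D→{F, H}, E→{F, K}, F→{F, L}, G→∅, H→{D, E, H, L}, K→{D, K}, L→{G, L}; union {B, D, E, F, G, H, K, L}; ε-closure = {B, C, D, E, F, G, H, K, L}.
Read 'x': B→{K}, C→{B, D, G, L}, D→{C, E, K}, E→{D}, F→{B, L}, G→{D}, H→∅, K→{D, E}, L→∅; now {B, C, D, E, G, K, L}.
Read 'x': B→{K}, C→{B, D, G, L}, D→{C, E, K}, E→{D}, G→{D}, K→{D, E}, L→∅; now {B, C, D, E, G, K, L}.
Read 'y': B→{G}, C→{B, E, F, L}, D→{F, H}, E→{F, K}, G→∅, K→{D, K}, L→{G, L}; union {B, D, E, F, G, H, K, L}; ε-closure = {B, C, D, E, F, G, H, K, L}.
Read 'x': B→{K}, C→{B, D, G, L}, D→{C, E, K}, E→{D}, F→{B, L}, G→{D}, H→∅, K→{D, E}, L→∅; now {B, C, D, E, G, K, L}.
Read 'z': B→{G, H}, C→{C, H}, D→{D, G}, E→{B, C}, G→{C, H}, K→{D, K}, L→{E}; union {B, C, D, E, G, H, K}; ε-closure = {B, C, D, E, G, H, K, L}.
That set has 8 states.

8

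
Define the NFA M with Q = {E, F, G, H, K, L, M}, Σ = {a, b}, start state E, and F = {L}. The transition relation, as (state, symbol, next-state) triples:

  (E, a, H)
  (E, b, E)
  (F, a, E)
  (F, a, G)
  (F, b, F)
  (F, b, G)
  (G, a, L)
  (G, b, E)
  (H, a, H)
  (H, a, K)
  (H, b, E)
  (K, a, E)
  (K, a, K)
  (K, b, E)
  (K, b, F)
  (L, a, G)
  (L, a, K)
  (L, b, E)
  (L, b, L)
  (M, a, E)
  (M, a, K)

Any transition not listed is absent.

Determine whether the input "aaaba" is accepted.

No

Start in {E}.
Read 'a': {E} → {H}.
Read 'a': {H} → {H, K}.
Read 'a': {H, K} → {E, H, K}.
Read 'b': {E, H, K} → {E, F}.
Read 'a': {E, F} → {E, G, H}.
The final set {E, G, H} contains no accepting state.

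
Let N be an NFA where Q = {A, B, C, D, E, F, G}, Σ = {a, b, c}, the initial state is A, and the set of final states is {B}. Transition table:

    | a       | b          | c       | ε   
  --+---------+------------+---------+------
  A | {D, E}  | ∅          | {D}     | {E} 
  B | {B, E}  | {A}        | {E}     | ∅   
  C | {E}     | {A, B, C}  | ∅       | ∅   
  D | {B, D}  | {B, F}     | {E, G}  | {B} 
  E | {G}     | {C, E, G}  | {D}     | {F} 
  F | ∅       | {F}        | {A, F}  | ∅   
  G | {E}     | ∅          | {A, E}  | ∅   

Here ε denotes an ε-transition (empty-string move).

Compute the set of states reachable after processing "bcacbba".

Start: ε-closure({A}) = {A, E, F}.
Read 'b': A→∅, E→{C, E, G}, F→{F}; now {C, E, F, G}.
Read 'c': C→∅, E→{D}, F→{A, F}, G→{A, E}; union {A, D, E, F}; ε-closure = {A, B, D, E, F}.
Read 'a': A→{D, E}, B→{B, E}, D→{B, D}, E→{G}, F→∅; union {B, D, E, G}; ε-closure = {B, D, E, F, G}.
Read 'c': B→{E}, D→{E, G}, E→{D}, F→{A, F}, G→{A, E}; union {A, D, E, F, G}; ε-closure = {A, B, D, E, F, G}.
Read 'b': A→∅, B→{A}, D→{B, F}, E→{C, E, G}, F→{F}, G→∅; now {A, B, C, E, F, G}.
Read 'b': A→∅, B→{A}, C→{A, B, C}, E→{C, E, G}, F→{F}, G→∅; now {A, B, C, E, F, G}.
Read 'a': A→{D, E}, B→{B, E}, C→{E}, E→{G}, F→∅, G→{E}; union {B, D, E, G}; ε-closure = {B, D, E, F, G}.

{B, D, E, F, G}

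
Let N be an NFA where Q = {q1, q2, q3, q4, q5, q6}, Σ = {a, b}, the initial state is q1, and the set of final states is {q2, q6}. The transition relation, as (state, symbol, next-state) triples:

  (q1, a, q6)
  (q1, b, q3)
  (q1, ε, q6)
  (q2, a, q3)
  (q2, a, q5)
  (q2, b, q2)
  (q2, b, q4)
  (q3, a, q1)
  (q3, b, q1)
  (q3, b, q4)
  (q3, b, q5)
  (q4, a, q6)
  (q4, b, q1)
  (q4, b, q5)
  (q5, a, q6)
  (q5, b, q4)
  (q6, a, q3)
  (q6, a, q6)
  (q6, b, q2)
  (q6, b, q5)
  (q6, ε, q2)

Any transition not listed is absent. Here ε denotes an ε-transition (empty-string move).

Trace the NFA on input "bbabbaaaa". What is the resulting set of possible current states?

{q1, q2, q3, q5, q6}

Start: ε-closure({q1}) = {q1, q2, q6}.
Read 'b': q1→{q3}, q2→{q2, q4}, q6→{q2, q5}; now {q2, q3, q4, q5}.
Read 'b': q2→{q2, q4}, q3→{q1, q4, q5}, q4→{q1, q5}, q5→{q4}; union {q1, q2, q4, q5}; ε-closure = {q1, q2, q4, q5, q6}.
Read 'a': q1→{q6}, q2→{q3, q5}, q4→{q6}, q5→{q6}, q6→{q3, q6}; union {q3, q5, q6}; ε-closure = {q2, q3, q5, q6}.
Read 'b': q2→{q2, q4}, q3→{q1, q4, q5}, q5→{q4}, q6→{q2, q5}; union {q1, q2, q4, q5}; ε-closure = {q1, q2, q4, q5, q6}.
Read 'b': q1→{q3}, q2→{q2, q4}, q4→{q1, q5}, q5→{q4}, q6→{q2, q5}; union {q1, q2, q3, q4, q5}; ε-closure = {q1, q2, q3, q4, q5, q6}.
Read 'a': q1→{q6}, q2→{q3, q5}, q3→{q1}, q4→{q6}, q5→{q6}, q6→{q3, q6}; union {q1, q3, q5, q6}; ε-closure = {q1, q2, q3, q5, q6}.
Read 'a': q1→{q6}, q2→{q3, q5}, q3→{q1}, q5→{q6}, q6→{q3, q6}; union {q1, q3, q5, q6}; ε-closure = {q1, q2, q3, q5, q6}.
Read 'a': q1→{q6}, q2→{q3, q5}, q3→{q1}, q5→{q6}, q6→{q3, q6}; union {q1, q3, q5, q6}; ε-closure = {q1, q2, q3, q5, q6}.
Read 'a': q1→{q6}, q2→{q3, q5}, q3→{q1}, q5→{q6}, q6→{q3, q6}; union {q1, q3, q5, q6}; ε-closure = {q1, q2, q3, q5, q6}.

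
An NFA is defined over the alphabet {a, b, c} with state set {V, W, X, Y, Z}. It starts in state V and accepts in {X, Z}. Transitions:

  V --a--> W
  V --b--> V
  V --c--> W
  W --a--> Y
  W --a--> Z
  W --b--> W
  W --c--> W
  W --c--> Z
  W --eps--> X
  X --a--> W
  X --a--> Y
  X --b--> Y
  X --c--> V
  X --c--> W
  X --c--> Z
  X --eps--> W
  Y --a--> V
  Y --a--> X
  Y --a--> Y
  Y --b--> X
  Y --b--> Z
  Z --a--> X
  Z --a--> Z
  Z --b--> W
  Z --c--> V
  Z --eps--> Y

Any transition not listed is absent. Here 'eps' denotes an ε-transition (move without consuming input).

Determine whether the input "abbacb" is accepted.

Yes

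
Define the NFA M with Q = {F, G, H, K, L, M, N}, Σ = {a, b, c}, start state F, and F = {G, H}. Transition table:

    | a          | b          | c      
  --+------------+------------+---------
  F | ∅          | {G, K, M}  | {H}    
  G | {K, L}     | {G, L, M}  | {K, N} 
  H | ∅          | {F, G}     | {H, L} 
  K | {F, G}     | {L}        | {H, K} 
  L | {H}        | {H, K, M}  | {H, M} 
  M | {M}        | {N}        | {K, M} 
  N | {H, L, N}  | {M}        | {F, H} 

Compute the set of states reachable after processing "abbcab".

∅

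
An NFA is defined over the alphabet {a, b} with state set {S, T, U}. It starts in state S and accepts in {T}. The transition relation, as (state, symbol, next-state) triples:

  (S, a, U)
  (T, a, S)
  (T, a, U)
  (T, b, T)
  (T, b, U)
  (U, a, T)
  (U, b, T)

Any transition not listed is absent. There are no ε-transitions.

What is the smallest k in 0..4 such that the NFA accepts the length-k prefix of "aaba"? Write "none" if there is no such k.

Start in {S}.
Read 'a': {S} → {U}.
Read 'a': {U} → {T}.
None of the earlier sets intersect F, but {T} does.

2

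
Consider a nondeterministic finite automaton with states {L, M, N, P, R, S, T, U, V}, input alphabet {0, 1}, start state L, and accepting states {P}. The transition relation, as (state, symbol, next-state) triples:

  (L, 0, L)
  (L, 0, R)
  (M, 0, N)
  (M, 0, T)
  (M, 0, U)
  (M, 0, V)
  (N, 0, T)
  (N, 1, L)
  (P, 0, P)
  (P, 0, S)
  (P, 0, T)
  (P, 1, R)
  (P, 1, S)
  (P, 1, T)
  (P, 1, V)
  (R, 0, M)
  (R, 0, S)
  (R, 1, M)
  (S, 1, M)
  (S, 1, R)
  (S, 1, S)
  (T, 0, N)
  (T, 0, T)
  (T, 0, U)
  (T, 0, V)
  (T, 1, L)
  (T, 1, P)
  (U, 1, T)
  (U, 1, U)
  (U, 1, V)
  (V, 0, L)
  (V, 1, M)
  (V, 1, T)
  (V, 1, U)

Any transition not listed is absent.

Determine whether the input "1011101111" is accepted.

Start in {L}.
Read '1': {L} → ∅.
The set is empty and remains empty for the remaining 9 symbols.
The final set ∅ contains no accepting state.

No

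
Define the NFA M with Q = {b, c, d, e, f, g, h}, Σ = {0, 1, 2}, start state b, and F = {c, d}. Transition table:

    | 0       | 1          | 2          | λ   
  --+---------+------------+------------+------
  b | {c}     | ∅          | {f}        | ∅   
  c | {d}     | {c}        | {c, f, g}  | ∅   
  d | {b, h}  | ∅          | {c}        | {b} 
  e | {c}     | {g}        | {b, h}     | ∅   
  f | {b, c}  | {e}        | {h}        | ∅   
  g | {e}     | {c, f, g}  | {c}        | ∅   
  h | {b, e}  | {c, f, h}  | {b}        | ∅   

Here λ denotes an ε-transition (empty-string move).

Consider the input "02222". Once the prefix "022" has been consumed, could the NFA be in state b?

No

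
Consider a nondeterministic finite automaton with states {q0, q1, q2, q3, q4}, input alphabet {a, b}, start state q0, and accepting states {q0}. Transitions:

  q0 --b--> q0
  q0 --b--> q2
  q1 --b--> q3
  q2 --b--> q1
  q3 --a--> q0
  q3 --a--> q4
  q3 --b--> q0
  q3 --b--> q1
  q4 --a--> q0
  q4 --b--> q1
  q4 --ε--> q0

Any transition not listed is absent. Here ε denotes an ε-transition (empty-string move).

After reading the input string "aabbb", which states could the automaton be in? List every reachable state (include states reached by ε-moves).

∅

Start in {q0}.
Read 'a': q0→∅; now ∅.
The set is empty and remains empty for the remaining 4 symbols.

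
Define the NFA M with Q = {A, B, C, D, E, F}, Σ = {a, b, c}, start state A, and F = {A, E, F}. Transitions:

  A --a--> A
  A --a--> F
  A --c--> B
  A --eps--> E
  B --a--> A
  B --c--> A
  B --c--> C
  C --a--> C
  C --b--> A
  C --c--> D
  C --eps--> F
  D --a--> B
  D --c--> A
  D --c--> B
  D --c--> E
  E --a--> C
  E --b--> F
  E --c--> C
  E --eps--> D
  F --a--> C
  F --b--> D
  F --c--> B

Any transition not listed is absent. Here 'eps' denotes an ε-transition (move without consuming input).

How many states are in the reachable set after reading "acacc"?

Start: ε-closure({A}) = {A, D, E}.
Read 'a': A→{A, F}, D→{B}, E→{C}; union {A, B, C, F}; ε-closure = {A, B, C, D, E, F}.
Read 'c': A→{B}, B→{A, C}, C→{D}, D→{A, B, E}, E→{C}, F→{B}; union {A, B, C, D, E}; ε-closure = {A, B, C, D, E, F}.
Read 'a': A→{A, F}, B→{A}, C→{C}, D→{B}, E→{C}, F→{C}; union {A, B, C, F}; ε-closure = {A, B, C, D, E, F}.
Read 'c': A→{B}, B→{A, C}, C→{D}, D→{A, B, E}, E→{C}, F→{B}; union {A, B, C, D, E}; ε-closure = {A, B, C, D, E, F}.
Read 'c': A→{B}, B→{A, C}, C→{D}, D→{A, B, E}, E→{C}, F→{B}; union {A, B, C, D, E}; ε-closure = {A, B, C, D, E, F}.
That set has 6 states.

6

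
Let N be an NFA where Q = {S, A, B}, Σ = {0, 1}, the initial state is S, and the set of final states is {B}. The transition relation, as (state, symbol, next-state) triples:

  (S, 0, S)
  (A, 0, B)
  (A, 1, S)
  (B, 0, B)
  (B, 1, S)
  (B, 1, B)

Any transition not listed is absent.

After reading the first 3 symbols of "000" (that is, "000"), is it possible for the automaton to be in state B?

No

Start in {S}.
Read '0': S→{S}; now {S}.
Read '0': S→{S}; now {S}.
Read '0': S→{S}; now {S}.
State B is not in {S}.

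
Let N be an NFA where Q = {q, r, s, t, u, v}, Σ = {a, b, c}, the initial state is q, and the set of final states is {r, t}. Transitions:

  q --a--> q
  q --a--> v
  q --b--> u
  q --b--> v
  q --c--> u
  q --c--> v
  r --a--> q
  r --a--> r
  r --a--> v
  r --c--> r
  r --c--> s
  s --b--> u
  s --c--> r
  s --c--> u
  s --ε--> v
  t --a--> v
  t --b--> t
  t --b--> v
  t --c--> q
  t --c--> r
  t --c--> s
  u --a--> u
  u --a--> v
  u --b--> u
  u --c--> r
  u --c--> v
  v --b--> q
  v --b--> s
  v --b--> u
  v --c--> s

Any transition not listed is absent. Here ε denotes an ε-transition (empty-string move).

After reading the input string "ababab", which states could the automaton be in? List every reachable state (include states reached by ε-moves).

{q, s, u, v}

Start in {q}.
Read 'a': q→{q, v}; now {q, v}.
Read 'b': q→{u, v}, v→{q, s, u}; now {q, s, u, v}.
Read 'a': q→{q, v}, s→∅, u→{u, v}, v→∅; now {q, u, v}.
Read 'b': q→{u, v}, u→{u}, v→{q, s, u}; now {q, s, u, v}.
Read 'a': q→{q, v}, s→∅, u→{u, v}, v→∅; now {q, u, v}.
Read 'b': q→{u, v}, u→{u}, v→{q, s, u}; now {q, s, u, v}.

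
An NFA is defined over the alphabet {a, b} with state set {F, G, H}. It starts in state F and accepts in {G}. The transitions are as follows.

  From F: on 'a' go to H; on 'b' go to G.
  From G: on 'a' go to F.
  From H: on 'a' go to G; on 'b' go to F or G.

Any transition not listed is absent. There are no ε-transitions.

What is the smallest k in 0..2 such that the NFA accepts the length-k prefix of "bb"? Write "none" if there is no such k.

1

Start in {F}.
Read 'b': {F} → {G}.
None of the earlier sets intersect F, but {G} does.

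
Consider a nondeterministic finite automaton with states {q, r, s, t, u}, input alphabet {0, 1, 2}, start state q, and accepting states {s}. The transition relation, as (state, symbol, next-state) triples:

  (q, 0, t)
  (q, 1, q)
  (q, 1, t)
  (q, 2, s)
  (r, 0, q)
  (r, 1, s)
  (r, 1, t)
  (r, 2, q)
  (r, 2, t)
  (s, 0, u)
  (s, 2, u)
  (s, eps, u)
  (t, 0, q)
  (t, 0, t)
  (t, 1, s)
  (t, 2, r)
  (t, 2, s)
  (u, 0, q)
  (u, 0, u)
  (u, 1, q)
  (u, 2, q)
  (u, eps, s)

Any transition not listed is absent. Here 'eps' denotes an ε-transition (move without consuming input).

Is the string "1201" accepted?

Start in {q}.
Read '1': {q} → {q, t}.
Read '2': {q, t} → {r, s, u}.
Read '0': {r, s, u} → {q, s, u}.
Read '1': {q, s, u} → {q, t}.
The final set {q, t} contains no accepting state.

No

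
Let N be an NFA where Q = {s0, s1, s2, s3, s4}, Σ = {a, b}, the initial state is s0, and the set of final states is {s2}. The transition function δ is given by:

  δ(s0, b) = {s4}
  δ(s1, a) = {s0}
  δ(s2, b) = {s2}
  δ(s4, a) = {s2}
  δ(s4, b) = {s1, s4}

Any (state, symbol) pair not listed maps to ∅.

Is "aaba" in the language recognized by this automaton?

Start in {s0}.
Read 'a': s0→∅; now ∅.
The set is empty and remains empty for the remaining 3 symbols.
The final set ∅ contains no accepting state.

No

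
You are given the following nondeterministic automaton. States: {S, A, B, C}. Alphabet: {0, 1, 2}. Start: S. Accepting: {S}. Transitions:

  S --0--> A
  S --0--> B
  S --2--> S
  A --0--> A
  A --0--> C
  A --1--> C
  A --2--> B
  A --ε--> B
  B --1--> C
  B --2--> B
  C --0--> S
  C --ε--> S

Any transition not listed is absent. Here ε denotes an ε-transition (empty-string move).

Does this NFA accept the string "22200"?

Yes

Start in {S}.
Read '2': {S} → {S}.
Read '2': {S} → {S}.
Read '2': {S} → {S}.
Read '0': {S} → {A, B}.
Read '0': {A, B} → {S, A, B, C}.
The final set {S, A, B, C} contains the accepting state S.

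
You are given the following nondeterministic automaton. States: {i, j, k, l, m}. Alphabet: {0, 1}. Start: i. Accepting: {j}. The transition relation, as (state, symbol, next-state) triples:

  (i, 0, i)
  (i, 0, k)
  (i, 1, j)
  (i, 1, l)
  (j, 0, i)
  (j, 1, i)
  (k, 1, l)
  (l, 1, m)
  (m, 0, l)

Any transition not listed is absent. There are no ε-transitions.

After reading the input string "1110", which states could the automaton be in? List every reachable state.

{i}

Start in {i}.
Read '1': {i} → {j, l}.
Read '1': {j, l} → {i, m}.
Read '1': {i, m} → {j, l}.
Read '0': {j, l} → {i}.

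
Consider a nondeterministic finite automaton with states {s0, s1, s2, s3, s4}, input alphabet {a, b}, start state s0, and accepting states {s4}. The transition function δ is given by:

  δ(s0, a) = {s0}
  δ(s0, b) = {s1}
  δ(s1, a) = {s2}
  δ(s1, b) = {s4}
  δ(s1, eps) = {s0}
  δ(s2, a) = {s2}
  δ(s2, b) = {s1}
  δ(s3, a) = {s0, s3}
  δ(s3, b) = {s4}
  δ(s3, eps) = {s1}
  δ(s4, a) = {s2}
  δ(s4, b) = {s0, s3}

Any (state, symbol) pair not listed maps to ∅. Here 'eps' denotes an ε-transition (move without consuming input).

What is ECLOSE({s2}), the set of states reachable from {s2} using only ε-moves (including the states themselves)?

{s2}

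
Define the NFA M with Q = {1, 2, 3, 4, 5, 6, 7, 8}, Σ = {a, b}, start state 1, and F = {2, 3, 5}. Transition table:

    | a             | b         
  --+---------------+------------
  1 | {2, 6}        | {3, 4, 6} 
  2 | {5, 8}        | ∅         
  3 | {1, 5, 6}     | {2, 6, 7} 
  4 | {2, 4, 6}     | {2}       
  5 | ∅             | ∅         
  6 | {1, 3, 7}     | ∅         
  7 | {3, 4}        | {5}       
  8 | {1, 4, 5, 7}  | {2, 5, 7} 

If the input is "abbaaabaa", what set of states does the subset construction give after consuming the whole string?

∅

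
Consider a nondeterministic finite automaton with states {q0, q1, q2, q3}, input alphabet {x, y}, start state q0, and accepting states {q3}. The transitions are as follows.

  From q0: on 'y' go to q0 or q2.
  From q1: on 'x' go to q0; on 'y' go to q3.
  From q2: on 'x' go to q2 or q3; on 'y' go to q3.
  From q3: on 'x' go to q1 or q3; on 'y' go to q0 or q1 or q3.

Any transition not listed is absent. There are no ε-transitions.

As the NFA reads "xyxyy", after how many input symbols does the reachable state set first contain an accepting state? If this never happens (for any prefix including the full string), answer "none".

Start in {q0}.
Read 'x': {q0} → ∅.
The set is empty and remains empty for the remaining 4 symbols.
No reachable set along the way intersects F.

none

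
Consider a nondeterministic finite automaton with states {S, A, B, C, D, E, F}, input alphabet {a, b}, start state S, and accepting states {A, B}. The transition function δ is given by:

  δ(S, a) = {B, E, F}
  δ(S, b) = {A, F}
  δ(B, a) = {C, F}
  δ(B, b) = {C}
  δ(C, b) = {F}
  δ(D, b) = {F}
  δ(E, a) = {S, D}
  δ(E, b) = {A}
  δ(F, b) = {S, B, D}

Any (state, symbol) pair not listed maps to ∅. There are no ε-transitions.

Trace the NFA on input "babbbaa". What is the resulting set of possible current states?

Start in {S}.
Read 'b': {S} → {A, F}.
Read 'a': {A, F} → ∅.
The set is empty and remains empty for the remaining 5 symbols.

∅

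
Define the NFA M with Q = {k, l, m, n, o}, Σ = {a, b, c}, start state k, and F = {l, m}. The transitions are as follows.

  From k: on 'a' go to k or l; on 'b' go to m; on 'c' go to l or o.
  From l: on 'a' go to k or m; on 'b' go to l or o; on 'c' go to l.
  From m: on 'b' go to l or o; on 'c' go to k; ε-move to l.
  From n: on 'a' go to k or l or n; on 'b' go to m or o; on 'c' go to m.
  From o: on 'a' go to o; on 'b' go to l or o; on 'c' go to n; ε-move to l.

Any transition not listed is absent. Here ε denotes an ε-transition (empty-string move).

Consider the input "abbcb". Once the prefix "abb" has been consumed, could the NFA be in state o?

Start in {k}.
Read 'a': {k} → {k, l}.
Read 'b': {k, l} → {l, m, o}.
Read 'b': {l, m, o} → {l, o}.
State o is in {l, o}.

Yes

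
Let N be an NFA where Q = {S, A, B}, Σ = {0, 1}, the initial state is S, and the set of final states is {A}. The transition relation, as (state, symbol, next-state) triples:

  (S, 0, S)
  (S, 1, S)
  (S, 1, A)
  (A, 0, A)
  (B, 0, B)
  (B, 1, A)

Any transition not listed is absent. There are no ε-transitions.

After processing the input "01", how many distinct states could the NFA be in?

Start in {S}.
Read '0': S→{S}; now {S}.
Read '1': S→{S, A}; now {S, A}.
That set has 2 states.

2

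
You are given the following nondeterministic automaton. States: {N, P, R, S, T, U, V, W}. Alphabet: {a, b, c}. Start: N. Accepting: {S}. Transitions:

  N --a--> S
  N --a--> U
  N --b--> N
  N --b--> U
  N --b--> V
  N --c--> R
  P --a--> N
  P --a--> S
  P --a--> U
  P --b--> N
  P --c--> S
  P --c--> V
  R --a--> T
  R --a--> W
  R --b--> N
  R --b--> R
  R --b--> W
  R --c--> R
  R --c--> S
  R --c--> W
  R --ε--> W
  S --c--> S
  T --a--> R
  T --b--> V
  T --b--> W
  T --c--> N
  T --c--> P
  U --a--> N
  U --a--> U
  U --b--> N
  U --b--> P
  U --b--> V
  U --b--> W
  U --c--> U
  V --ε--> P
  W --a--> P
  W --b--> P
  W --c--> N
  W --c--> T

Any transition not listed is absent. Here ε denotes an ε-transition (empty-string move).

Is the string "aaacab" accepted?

Start in {N}.
Read 'a': N→{S, U}; now {S, U}.
Read 'a': S→∅, U→{N, U}; now {N, U}.
Read 'a': N→{S, U}, U→{N, U}; now {N, S, U}.
Read 'c': N→{R}, S→{S}, U→{U}; union {R, S, U}; ε-closure = {R, S, U, W}.
Read 'a': R→{T, W}, S→∅, U→{N, U}, W→{P}; now {N, P, T, U, W}.
Read 'b': N→{N, U, V}, P→{N}, T→{V, W}, U→{N, P, V, W}, W→{P}; now {N, P, U, V, W}.
The final set {N, P, U, V, W} contains no accepting state.

No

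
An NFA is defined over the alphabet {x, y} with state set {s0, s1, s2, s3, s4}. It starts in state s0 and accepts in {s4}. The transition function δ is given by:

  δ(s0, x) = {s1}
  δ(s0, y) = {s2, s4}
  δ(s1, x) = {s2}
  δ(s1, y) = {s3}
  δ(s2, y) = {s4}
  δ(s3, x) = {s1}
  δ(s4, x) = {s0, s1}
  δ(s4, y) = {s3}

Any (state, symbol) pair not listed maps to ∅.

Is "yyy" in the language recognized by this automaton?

Start in {s0}.
Read 'y': {s0} → {s2, s4}.
Read 'y': {s2, s4} → {s3, s4}.
Read 'y': {s3, s4} → {s3}.
The final set {s3} contains no accepting state.

No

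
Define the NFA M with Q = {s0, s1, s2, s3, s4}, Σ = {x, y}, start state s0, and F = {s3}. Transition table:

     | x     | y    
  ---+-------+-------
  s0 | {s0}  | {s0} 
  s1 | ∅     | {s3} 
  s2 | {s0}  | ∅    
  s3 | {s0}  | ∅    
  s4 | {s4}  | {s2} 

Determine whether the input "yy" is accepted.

Start in {s0}.
Read 'y': s0→{s0}; now {s0}.
Read 'y': s0→{s0}; now {s0}.
The final set {s0} contains no accepting state.

No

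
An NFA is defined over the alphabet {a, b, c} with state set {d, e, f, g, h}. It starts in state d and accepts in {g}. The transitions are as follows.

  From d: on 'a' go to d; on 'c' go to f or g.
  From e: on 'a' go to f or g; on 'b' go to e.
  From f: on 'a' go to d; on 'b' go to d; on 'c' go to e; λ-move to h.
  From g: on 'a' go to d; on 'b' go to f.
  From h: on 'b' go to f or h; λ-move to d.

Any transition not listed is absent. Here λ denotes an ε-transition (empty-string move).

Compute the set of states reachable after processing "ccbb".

Start in {d}.
Read 'c': d→{f, g}; union {f, g}; ε-closure = {d, f, g, h}.
Read 'c': d→{f, g}, f→{e}, g→∅, h→∅; union {e, f, g}; ε-closure = {d, e, f, g, h}.
Read 'b': d→∅, e→{e}, f→{d}, g→{f}, h→{f, h}; now {d, e, f, h}.
Read 'b': d→∅, e→{e}, f→{d}, h→{f, h}; now {d, e, f, h}.

{d, e, f, h}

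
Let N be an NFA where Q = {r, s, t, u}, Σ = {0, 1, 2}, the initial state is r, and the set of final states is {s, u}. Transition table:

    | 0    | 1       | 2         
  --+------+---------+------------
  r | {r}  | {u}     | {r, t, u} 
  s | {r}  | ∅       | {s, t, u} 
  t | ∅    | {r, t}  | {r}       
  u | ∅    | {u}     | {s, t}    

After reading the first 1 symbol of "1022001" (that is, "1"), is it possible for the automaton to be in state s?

No

Start in {r}.
Read '1': r→{u}; now {u}.
State s is not in {u}.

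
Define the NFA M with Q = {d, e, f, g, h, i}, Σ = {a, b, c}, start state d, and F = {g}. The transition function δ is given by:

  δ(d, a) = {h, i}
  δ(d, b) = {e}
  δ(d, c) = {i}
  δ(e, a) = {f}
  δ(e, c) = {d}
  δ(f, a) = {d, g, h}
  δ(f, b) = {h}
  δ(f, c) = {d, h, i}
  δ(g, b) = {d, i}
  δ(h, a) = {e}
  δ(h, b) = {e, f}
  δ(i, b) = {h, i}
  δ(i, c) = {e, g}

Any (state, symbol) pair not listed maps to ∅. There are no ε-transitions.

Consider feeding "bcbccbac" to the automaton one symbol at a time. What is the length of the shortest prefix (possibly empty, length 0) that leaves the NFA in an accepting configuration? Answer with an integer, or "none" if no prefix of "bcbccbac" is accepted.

none

Start in {d}.
Read 'b': d→{e}; now {e}.
Read 'c': e→{d}; now {d}.
Read 'b': d→{e}; now {e}.
Read 'c': e→{d}; now {d}.
Read 'c': d→{i}; now {i}.
Read 'b': i→{h, i}; now {h, i}.
Read 'a': h→{e}, i→∅; now {e}.
Read 'c': e→{d}; now {d}.
No reachable set along the way intersects F.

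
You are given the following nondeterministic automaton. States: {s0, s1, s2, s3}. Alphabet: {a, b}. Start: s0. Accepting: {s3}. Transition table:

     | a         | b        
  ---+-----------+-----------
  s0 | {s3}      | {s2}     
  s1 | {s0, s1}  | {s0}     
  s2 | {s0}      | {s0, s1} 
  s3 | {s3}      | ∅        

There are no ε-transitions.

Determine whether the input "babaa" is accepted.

Yes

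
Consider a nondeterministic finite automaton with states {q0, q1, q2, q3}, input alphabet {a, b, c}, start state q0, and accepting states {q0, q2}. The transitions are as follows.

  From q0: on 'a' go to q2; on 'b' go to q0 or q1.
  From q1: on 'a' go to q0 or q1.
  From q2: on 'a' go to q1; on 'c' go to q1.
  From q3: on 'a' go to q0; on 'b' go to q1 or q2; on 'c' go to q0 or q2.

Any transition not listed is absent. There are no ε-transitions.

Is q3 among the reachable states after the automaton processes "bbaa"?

Start in {q0}.
Read 'b': q0→{q0, q1}; now {q0, q1}.
Read 'b': q0→{q0, q1}, q1→∅; now {q0, q1}.
Read 'a': q0→{q2}, q1→{q0, q1}; now {q0, q1, q2}.
Read 'a': q0→{q2}, q1→{q0, q1}, q2→{q1}; now {q0, q1, q2}.
State q3 is not in {q0, q1, q2}.

No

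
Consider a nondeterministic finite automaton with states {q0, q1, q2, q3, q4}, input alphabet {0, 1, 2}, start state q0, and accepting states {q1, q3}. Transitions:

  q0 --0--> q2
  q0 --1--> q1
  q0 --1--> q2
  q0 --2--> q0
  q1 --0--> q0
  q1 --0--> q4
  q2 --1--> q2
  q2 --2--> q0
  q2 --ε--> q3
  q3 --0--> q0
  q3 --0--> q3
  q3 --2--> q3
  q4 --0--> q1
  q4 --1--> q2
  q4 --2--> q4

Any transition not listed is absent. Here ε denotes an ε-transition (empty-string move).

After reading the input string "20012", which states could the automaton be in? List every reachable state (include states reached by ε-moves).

{q0, q3}

Start in {q0}.
Read '2': {q0} → {q0}.
Read '0': {q0} → {q2, q3}.
Read '0': {q2, q3} → {q0, q3}.
Read '1': {q0, q3} → {q1, q2, q3}.
Read '2': {q1, q2, q3} → {q0, q3}.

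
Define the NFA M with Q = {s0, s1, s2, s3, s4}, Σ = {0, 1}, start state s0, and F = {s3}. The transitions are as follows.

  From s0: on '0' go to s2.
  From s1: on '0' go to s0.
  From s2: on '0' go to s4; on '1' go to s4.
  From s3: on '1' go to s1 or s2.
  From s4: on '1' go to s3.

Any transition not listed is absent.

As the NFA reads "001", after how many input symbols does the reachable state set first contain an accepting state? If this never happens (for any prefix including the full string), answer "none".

3

Start in {s0}.
Read '0': s0→{s2}; now {s2}.
Read '0': s2→{s4}; now {s4}.
Read '1': s4→{s3}; now {s3}.
None of the earlier sets intersect F, but {s3} does.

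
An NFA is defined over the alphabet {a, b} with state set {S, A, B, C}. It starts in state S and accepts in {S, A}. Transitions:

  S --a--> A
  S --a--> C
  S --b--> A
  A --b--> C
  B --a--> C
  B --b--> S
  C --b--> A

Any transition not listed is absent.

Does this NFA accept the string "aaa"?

Start in {S}.
Read 'a': {S} → {A, C}.
Read 'a': {A, C} → ∅.
The set is empty and remains empty for the remaining 1 symbol.
The final set ∅ contains no accepting state.

No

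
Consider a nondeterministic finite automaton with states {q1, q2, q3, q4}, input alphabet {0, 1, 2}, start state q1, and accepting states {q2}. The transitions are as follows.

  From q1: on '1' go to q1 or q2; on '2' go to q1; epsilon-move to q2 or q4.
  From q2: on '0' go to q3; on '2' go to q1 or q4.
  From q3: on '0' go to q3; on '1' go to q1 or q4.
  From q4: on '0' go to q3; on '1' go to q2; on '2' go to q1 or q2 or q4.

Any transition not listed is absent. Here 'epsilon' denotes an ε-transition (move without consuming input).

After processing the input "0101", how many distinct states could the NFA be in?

3

Start: ε-closure({q1}) = {q1, q2, q4}.
Read '0': {q1, q2, q4} → {q3}.
Read '1': {q3} → {q1, q2, q4}.
Read '0': {q1, q2, q4} → {q3}.
Read '1': {q3} → {q1, q2, q4}.
That set has 3 states.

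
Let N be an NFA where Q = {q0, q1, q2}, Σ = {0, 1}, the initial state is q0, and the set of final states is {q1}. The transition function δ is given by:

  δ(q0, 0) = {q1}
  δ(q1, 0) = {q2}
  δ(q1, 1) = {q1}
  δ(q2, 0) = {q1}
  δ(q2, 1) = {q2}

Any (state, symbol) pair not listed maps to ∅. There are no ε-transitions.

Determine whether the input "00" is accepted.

No

Start in {q0}.
Read '0': {q0} → {q1}.
Read '0': {q1} → {q2}.
The final set {q2} contains no accepting state.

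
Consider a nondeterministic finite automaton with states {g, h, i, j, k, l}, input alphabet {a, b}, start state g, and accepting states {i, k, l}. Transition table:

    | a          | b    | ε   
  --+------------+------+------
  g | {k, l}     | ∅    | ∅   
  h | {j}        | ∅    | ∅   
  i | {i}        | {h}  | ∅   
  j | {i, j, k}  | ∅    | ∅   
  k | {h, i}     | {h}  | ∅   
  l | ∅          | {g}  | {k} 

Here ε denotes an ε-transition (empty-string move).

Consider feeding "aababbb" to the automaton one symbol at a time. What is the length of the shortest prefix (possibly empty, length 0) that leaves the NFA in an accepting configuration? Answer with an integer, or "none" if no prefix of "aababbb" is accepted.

Start in {g}.
Read 'a': {g} → {k, l}.
None of the earlier sets intersect F, but {k, l} does.

1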